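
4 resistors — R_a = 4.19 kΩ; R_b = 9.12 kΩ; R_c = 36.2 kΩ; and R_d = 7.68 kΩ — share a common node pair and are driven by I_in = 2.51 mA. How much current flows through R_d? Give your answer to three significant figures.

I ≈ 0.646 mA

ΣG = 1/4.19 + 1/9.12 + 1/36.2 + 1/7.68 = 0.5061.
Current divider: I(R_d) = I_in · G_k/ΣG = 2.51 × (0.1302/0.5061) = 2.51 × 0.2573 = 0.6457 mA.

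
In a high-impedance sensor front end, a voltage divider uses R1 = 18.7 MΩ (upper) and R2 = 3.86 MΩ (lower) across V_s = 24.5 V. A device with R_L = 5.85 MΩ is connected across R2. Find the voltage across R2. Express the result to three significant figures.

V_out ≈ 2.71 V

R2 ‖ R_L = (3.86 × 5.85)/(3.86 + 5.85) = 2.326 MΩ.
Now apply the divider: V_out = 24.5 × 0.1106 = 2.710 V.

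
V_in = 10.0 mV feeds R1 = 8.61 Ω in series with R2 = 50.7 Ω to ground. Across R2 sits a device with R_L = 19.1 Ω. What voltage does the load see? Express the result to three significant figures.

The load sits in parallel with R2, giving an effective lower resistance R2' = R2·R_L/(R2+R_L) = 13.87 Ω.
Now apply the divider: V_out = 10.0 × 0.6171 = 6.171 mV.
(Unloaded it would be 8.55 mV; the load pulls it down.)

V_out ≈ 6.17 mV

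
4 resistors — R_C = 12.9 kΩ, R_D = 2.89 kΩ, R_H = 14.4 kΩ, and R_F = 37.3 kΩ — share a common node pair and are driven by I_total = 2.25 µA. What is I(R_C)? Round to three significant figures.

Conductances: ΣG = 1/12.9 + 1/2.89 + 1/14.4 + 1/37.3 = 0.5198 (1/kΩ).
R_C takes the fraction G_k/ΣG = 0.07752/0.5198 = 0.1491, so I = 2.25 × 0.1491 = 0.3356 µA.

I ≈ 0.336 µA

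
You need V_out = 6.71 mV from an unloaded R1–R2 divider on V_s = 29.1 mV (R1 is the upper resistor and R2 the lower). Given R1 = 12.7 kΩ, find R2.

Required fraction k = V_out/V_s = 0.2306.
Rearranging, R2 = R1·k/(1−k) = 12.7 × 0.2997 = 3.806 kΩ.

R2 ≈ 3.81 kΩ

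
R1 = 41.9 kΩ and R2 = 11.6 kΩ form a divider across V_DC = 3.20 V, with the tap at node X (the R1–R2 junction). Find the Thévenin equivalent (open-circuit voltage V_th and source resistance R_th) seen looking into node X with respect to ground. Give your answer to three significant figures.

With X open, the divider is unloaded: V_th = 3.20 × 11.6/53.50 = 0.6938 V.
Zeroing V_DC shorts the top of R1 to ground, so R_th = R1 ‖ R2 = 9.085 kΩ.

V_th ≈ 0.694 V, R_th ≈ 9.08 kΩ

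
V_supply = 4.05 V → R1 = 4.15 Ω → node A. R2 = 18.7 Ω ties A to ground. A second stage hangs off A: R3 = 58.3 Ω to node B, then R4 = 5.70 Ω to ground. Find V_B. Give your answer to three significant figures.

V_B ≈ 0.280 V

The second stage (R3 + R4 = 64.00 Ω) loads node A in parallel with R2.
R2 ‖ (R3+R4) = 14.47 Ω.
V_A = 4.05 × 14.47/(4.15 + 14.47) = 3.147 V.
Stage 2 is unloaded, so V_B = V_A · R4/(R3+R4) = 3.147 × 5.70/64.00 = 0.2803 V.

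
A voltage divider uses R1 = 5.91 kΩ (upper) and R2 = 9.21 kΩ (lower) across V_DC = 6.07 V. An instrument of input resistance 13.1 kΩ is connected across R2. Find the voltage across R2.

V_out ≈ 2.90 V

The load sits in parallel with R2, giving an effective lower resistance R2' = R2·R_L/(R2+R_L) = 5.408 kΩ.
Voltage divider with the loaded lower leg: V_out = 6.07 × 5.408/(5.91 + 5.408) = 6.07 × 0.4778 = 2.900 V.
(Unloaded it would be 3.70 V; the load pulls it down.)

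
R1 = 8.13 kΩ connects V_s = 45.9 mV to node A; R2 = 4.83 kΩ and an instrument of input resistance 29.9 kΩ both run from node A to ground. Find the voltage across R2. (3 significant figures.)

V_out ≈ 15.5 mV

The load sits in parallel with R2, giving an effective lower resistance R2' = R2·R_L/(R2+R_L) = 4.158 kΩ.
Then V_out = V_s · R2'/(R1 + R2') = 45.9 × 4.158/12.29 = 15.53 mV.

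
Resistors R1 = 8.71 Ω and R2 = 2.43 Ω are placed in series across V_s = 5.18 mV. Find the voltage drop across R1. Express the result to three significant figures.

ΣR = 8.71 + 2.43 = 11.14 Ω.
By the voltage-divider rule, V = 5.18 × 8.710/11.14 = 4.050 mV.

V ≈ 4.05 mV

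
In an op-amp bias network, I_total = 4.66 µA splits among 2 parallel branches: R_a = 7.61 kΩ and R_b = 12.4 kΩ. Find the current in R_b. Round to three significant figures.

I ≈ 1.77 µA

For two parallel branches, I_k = I_total · (other R)/(sum of R).
I(R_b) = 4.66 × 7.61/(7.61 + 12.4) = 4.66 × 0.3803 = 1.772 µA.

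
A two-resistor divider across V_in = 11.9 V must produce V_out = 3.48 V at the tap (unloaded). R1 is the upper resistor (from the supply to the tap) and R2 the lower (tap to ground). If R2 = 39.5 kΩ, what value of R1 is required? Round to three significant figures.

The divider ratio is R2/(R1+R2) = 3.48/11.9 = 0.2924.
So R1 = R2 · (V_in/V_out − 1) = 39.5 × (11.9/3.48 − 1) = 39.5 × 2.420 = 95.57 kΩ.

R1 ≈ 95.6 kΩ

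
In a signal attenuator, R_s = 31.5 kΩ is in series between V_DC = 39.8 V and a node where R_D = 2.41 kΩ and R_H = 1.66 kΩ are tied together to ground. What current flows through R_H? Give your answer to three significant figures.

Equivalent of the parallel group: R_p = 0.9829 kΩ.
V_A = 39.8 × 0.9829/32.48 = 1.204 V.
I(R_H) = V_A / R_H = 1.204/1.66 = 0.7255 mA.
(Equivalently: I_total = 1.225 mA, then current-divider fraction G_k/ΣG = 0.5921.)

I ≈ 0.726 mA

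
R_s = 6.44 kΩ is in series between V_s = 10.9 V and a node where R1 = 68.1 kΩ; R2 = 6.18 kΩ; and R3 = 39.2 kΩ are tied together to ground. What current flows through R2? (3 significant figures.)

Combine the parallel branches: R_p = (1/68.1 + 1/6.18 + 1/39.2)⁻¹ = 4.950 kΩ.
V_A = 10.9 × 4.950/11.39 = 4.737 V.
I(R2) = V_A / R2 = 4.737/6.18 = 0.7665 mA.

I ≈ 0.767 mA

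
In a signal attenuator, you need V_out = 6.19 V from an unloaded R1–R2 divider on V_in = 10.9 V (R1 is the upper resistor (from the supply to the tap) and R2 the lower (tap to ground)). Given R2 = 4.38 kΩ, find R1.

The divider ratio is R2/(R1+R2) = 6.19/10.9 = 0.5679.
R1 = R2·(1/k − 1) = 4.38 × 0.7609 = 3.333 kΩ.

R1 ≈ 3.33 kΩ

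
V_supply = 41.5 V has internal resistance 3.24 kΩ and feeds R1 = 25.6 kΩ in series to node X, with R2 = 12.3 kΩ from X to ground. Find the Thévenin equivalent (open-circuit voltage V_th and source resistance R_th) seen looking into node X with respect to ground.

R1' = 3.24 + 25.6 = 28.84 kΩ (source resistance + R1).
With X open, the divider is unloaded: V_th = 41.5 × 12.3/41.14 = 12.41 V.
Looking into X with the source shorted: R_th = R1'·R2/(R1'+R2) = 28.84 × 12.3/41.14 = 8.623 kΩ.

V_th ≈ 12.4 V, R_th ≈ 8.62 kΩ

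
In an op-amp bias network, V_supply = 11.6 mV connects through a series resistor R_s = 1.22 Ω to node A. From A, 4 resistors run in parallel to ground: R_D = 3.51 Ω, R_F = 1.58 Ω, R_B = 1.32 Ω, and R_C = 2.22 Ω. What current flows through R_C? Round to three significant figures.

I ≈ 1.45 mA

Parallel bank: R_p = 1/(1/3.51 + 1/1.58 + 1/1.32 + 1/2.22) = 0.4704 Ω.
V_A = 11.6 × 0.4704/1.690 = 3.228 mV.
I(R_C) = V_A / R_C = 3.228/2.22 = 1.454 mA.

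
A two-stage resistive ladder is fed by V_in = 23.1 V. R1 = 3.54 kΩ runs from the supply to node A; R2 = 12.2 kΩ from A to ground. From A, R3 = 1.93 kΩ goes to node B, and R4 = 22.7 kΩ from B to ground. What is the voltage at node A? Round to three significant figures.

V_A ≈ 16.1 V

The second stage (R3 + R4 = 24.63 kΩ) loads node A in parallel with R2.
Effective lower resistance at A: R2 ‖ 24.63 = 8.159 kΩ.
So V_A = 23.1 × 0.6974 = 16.11 V.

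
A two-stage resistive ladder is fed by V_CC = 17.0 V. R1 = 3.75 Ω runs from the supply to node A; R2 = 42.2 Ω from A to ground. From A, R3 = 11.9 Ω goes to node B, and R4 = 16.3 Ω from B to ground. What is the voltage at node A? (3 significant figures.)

Node A sees R2 in parallel with the series input of stage 2, R3 + R4 = 28.20 Ω.
R2 ‖ (R3+R4) = 16.90 Ω.
V_A = 17.0 × 16.90/(3.75 + 16.90) = 13.91 V.

V_A ≈ 13.9 V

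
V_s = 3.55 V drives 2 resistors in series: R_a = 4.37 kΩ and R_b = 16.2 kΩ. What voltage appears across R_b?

V ≈ 2.80 V

Total series resistance ΣR = 4.37 + 16.2 = 20.57 kΩ.
V = V_s · R/ΣR = 3.55 × 0.7876 = 2.796 V.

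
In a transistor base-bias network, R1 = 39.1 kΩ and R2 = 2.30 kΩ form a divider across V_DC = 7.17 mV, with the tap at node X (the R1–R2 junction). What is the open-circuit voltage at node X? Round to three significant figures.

V_th ≈ 0.398 mV

With X open, the divider is unloaded: V_th = 7.17 × 2.30/41.40 = 0.3983 mV.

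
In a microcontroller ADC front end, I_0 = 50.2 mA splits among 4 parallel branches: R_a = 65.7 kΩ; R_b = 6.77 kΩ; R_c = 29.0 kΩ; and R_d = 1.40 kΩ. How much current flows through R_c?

Conductances: ΣG = 1/65.7 + 1/6.77 + 1/29.0 + 1/1.40 = 0.9117 (1/kΩ).
Current divider: I(R_c) = I_0 · G_k/ΣG = 50.2 × (0.03448/0.9117) = 50.2 × 0.03782 = 1.899 mA.

I ≈ 1.90 mA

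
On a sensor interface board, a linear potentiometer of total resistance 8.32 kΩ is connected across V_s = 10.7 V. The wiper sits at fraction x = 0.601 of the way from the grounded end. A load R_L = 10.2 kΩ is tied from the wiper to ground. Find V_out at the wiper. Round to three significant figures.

V_out ≈ 5.38 V

The pot divides into 3.320 kΩ above the wiper and 5.000 kΩ below.
R_L loads the lower segment: effective lower R = 3.355 kΩ.
Then V_out = V_s · 3.355/(3.320 + 3.355) = 5.379 V.
(Unloaded: V_out = x·V_s = 6.43 V.)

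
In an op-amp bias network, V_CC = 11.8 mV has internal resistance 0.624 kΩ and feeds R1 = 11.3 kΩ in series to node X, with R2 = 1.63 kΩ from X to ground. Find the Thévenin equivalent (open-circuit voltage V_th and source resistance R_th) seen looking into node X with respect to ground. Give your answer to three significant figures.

R1' = 0.624 + 11.3 = 11.92 kΩ (source resistance + R1).
Open-circuit (no load on X): V_th = V_CC · R2/(R1' + R2) = 11.8 × 1.63/(11.92 + 1.63) = 1.419 mV.
Zeroing V_CC shorts the top of R1' to ground, so R_th = R1' ‖ R2 = 1.434 kΩ.

V_th ≈ 1.42 mV, R_th ≈ 1.43 kΩ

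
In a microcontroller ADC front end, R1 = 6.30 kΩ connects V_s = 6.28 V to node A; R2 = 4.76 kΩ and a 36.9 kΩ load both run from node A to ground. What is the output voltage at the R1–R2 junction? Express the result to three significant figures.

V_out ≈ 2.52 V

The load sits in parallel with R2, giving an effective lower resistance R2' = R2·R_L/(R2+R_L) = 4.216 kΩ.
Voltage divider with the loaded lower leg: V_out = 6.28 × 4.216/(6.30 + 4.216) = 6.28 × 0.4009 = 2.518 V.
(Unloaded it would be 2.70 V; the load pulls it down.)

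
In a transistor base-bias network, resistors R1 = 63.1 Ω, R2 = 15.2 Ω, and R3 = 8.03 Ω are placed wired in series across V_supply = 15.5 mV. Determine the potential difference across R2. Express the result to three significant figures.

ΣR = 63.1 + 15.2 + 8.03 = 86.33 Ω.
Voltage divider: V = V_supply · (15.20 / 86.33) = 15.5 × 0.1761 = 2.729 mV.

V ≈ 2.73 mV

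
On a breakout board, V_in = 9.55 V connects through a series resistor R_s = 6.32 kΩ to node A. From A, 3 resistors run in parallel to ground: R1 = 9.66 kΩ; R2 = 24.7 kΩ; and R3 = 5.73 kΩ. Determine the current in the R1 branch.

Combine the parallel branches: R_p = (1/9.66 + 1/24.7 + 1/5.73)⁻¹ = 3.139 kΩ.
V_A = 9.55 × 3.139/9.459 = 3.170 V.
Branch current I = V_A/R1 = 3.170/9.66 = 0.3281 mA.

I ≈ 0.328 mA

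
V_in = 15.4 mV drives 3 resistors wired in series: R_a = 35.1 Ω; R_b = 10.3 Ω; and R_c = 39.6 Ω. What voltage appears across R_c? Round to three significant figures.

V ≈ 7.17 mV

Total series resistance ΣR = 35.1 + 10.3 + 39.6 = 85.00 Ω.
Voltage divider: V = V_in · (39.60 / 85.00) = 15.4 × 0.4659 = 7.175 mV.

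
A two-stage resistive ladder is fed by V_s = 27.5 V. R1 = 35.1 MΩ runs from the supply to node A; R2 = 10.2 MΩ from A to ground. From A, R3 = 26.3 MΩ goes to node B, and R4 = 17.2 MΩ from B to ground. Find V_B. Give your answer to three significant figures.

V_B ≈ 2.07 V

Node A sees R2 in parallel with the series input of stage 2, R3 + R4 = 43.50 MΩ.
Effective lower resistance at A: R2 ‖ 43.50 = 8.263 MΩ.
V_A = 27.5 × 8.263/(35.1 + 8.263) = 5.240 V.
V_B = V_A × 0.3954 = 2.072 V.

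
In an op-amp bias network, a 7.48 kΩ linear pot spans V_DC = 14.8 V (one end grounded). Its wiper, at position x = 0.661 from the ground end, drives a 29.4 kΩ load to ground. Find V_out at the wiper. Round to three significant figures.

The pot divides into 2.536 kΩ above the wiper and 4.944 kΩ below.
Lower segment in parallel with the load: 4.944 ‖ 29.4 = 4.232 kΩ.
V_out = 14.8 × 4.232/(2.536 + 4.232) = 9.255 V.
(Unloaded: V_out = x·V_DC = 9.78 V.)

V_out ≈ 9.26 V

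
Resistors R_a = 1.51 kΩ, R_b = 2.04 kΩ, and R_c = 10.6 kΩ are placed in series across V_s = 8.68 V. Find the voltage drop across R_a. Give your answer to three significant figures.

V ≈ 0.926 V

Total series resistance ΣR = 1.51 + 2.04 + 10.6 = 14.15 kΩ.
Voltage divider: V = V_s · (1.510 / 14.15) = 8.68 × 0.1067 = 0.9263 V.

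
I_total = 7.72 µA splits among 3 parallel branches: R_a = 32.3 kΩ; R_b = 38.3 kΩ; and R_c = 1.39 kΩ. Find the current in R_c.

I ≈ 7.15 µA

ΣG = 1/32.3 + 1/38.3 + 1/1.39 = 0.7765.
By the current-divider rule, I = I_total · G_k/ΣG = 7.72 × 0.9265 = 7.153 µA.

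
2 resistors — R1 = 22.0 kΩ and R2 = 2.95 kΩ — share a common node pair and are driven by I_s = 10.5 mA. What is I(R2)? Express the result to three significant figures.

For two parallel branches, I_k = I_s · (other R)/(sum of R).
So I = 10.5 × 22.0/24.95 = 9.259 mA.

I ≈ 9.26 mA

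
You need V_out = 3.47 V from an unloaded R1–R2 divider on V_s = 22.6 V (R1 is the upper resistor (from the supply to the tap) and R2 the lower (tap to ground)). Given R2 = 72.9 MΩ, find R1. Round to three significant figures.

Required fraction k = V_out/V_s = 0.1535.
So R1 = R2 · (V_s/V_out − 1) = 72.9 × (22.6/3.47 − 1) = 72.9 × 5.513 = 401.9 MΩ.

R1 ≈ 402 MΩ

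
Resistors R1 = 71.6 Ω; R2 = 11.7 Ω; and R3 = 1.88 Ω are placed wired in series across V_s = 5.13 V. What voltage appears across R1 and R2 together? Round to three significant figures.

ΣR = 71.6 + 11.7 + 1.88 = 85.18 Ω.
R_{R1..R2} = 71.6 + 11.7 = 83.30 Ω.
By the voltage-divider rule, V = 5.13 × 83.30/85.18 = 5.017 V.

V ≈ 5.02 V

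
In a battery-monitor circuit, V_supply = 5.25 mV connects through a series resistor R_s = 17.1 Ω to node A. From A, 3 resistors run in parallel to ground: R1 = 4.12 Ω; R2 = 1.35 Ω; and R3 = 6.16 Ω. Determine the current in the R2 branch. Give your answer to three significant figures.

I ≈ 0.189 mA

Parallel bank: R_p = 1/(1/4.12 + 1/1.35 + 1/6.16) = 0.8728 Ω.
V_A = 5.25 × 0.8728/17.97 = 0.2549 mV.
Branch current I = V_A/R2 = 0.2549/1.35 = 0.1888 mA.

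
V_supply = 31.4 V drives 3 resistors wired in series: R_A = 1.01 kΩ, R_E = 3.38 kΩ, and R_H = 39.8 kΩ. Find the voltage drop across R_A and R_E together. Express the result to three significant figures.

V ≈ 3.12 V

Total series resistance ΣR = 1.01 + 3.38 + 39.8 = 44.19 kΩ.
R_{R_A..R_E} = 1.01 + 3.38 = 4.390 kΩ.
By the voltage-divider rule, V = 31.4 × 4.390/44.19 = 3.119 V.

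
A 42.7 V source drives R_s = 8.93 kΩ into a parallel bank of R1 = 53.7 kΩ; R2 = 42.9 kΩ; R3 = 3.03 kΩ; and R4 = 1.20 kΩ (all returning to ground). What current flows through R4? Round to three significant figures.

I ≈ 3.02 mA

Combine the parallel branches: R_p = (1/53.7 + 1/42.9 + 1/3.03 + 1/1.20)⁻¹ = 0.8297 kΩ.
Node voltage V_A = V_s · R_p/(R_s + R_p) = 42.7 × 0.08501 = 3.630 V.
I(R4) = V_A / R4 = 3.630/1.20 = 3.025 mA.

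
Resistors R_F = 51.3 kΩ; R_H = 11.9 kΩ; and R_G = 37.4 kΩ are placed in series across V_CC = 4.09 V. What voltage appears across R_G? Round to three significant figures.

V ≈ 1.52 V

Series total: ΣR = 51.3 + 11.9 + 37.4 = 100.6 kΩ.
By the voltage-divider rule, V = 4.09 × 37.40/100.6 = 1.521 V.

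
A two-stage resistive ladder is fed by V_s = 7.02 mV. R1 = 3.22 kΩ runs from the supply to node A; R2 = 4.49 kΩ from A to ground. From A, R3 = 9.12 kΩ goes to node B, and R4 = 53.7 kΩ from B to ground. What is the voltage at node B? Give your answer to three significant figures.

Looking into the second stage from A: R3 + R4 = 62.82 kΩ appears in parallel with R2.
R2 ‖ (R3+R4) = 4.190 kΩ.
So V_A = 7.02 × 0.5655 = 3.970 mV.
V_B = V_A × 0.8548 = 3.393 mV.

V_B ≈ 3.39 mV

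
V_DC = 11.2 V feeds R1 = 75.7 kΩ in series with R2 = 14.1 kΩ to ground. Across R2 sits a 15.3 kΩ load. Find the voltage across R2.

V_out ≈ 0.990 V

The load sits in parallel with R2, giving an effective lower resistance R2' = R2·R_L/(R2+R_L) = 7.338 kΩ.
Now apply the divider: V_out = 11.2 × 0.08837 = 0.9897 V.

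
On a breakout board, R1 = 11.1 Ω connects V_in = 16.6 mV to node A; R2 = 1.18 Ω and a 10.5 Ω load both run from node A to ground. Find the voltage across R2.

The load sits in parallel with R2, giving an effective lower resistance R2' = R2·R_L/(R2+R_L) = 1.061 Ω.
Voltage divider with the loaded lower leg: V_out = 16.6 × 1.061/(11.1 + 1.061) = 16.6 × 0.08723 = 1.448 mV.
(Unloaded it would be 1.60 mV; the load pulls it down.)

V_out ≈ 1.45 mV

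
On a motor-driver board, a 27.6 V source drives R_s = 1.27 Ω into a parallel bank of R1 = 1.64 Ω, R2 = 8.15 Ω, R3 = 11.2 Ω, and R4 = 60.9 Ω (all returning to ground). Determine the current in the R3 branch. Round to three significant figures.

Equivalent of the parallel group: R_p = 1.193 Ω.
V_A = 27.6 × 1.193/2.463 = 13.37 V.
I(R3) = V_A / R3 = 13.37/11.2 = 1.194 A.

I ≈ 1.19 A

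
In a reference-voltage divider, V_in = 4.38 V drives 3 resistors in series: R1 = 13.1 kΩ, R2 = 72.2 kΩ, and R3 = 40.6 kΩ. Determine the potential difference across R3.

Total series resistance ΣR = 13.1 + 72.2 + 40.6 = 125.9 kΩ.
V = V_in · R/ΣR = 4.38 × 0.3225 = 1.412 V.

V ≈ 1.41 V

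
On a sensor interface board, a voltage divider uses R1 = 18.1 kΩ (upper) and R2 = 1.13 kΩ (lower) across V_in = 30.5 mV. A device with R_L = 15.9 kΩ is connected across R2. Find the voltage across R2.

First combine the lower leg with the load: R2 ‖ R_L = 1.055 kΩ.
Then V_out = V_in · R2'/(R1 + R2') = 30.5 × 1.055/19.16 = 1.680 mV.

V_out ≈ 1.68 mV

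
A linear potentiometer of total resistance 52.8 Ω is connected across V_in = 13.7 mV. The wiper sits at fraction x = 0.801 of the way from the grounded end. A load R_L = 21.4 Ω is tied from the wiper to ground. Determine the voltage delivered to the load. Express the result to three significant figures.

The pot divides into 10.51 Ω above the wiper and 42.29 Ω below.
(x·R_p) ‖ R_L = 14.21 Ω.
Then V_out = V_in · 14.21/(10.51 + 14.21) = 7.876 mV.

V_out ≈ 7.88 mV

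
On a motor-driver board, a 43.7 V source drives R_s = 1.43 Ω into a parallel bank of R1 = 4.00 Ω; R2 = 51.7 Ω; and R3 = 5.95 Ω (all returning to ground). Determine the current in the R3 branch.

I ≈ 4.52 A

Equivalent of the parallel group: R_p = 2.286 Ω.
Node voltage V_A = V_supply · R_p/(R_s + R_p) = 43.7 × 0.6152 = 26.88 V.
Branch current I = V_A/R3 = 26.88/5.95 = 4.518 A.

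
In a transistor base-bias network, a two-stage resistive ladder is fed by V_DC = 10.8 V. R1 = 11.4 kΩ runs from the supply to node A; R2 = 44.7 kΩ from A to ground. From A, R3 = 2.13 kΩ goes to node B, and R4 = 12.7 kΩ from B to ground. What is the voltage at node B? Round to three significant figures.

The second stage (R3 + R4 = 14.83 kΩ) loads node A in parallel with R2.
Effective lower resistance at A: R2 ‖ 14.83 = 11.14 kΩ.
So V_A = 10.8 × 0.4941 = 5.337 V.
V_B = V_A × 0.8564 = 4.570 V.

V_B ≈ 4.57 V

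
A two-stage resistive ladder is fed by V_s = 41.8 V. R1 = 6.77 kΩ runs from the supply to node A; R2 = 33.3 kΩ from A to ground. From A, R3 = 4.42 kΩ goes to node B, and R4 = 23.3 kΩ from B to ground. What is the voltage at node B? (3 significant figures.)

Looking into the second stage from A: R3 + R4 = 27.72 kΩ appears in parallel with R2.
R2 ‖ (R3+R4) = 15.13 kΩ.
So V_A = 41.8 × 0.6908 = 28.88 V.
Stage 2 is unloaded, so V_B = V_A · R4/(R3+R4) = 28.88 × 23.3/27.72 = 24.27 V.

V_B ≈ 24.3 V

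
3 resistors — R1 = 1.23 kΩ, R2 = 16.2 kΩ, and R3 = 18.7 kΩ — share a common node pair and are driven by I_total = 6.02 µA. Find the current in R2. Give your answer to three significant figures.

I ≈ 0.400 µA

Total conductance ΣG = 1/1.23 + 1/16.2 + 1/18.7 = 0.9282 (units of 1/kΩ).
Current divider: I(R2) = I_total · G_k/ΣG = 6.02 × (0.06173/0.9282) = 6.02 × 0.06650 = 0.4003 µA.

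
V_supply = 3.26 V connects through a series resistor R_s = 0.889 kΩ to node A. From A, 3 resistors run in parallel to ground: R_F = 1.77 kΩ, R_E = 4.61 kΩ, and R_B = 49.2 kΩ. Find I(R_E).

Parallel bank: R_p = 1/(1/1.77 + 1/4.61 + 1/49.2) = 1.247 kΩ.
V_A = 3.26 × 1.247/2.136 = 1.903 V.
Branch current I = V_A/R_E = 1.903/4.61 = 0.4128 mA.
(Equivalently: I_total = 1.527 mA, then current-divider fraction G_k/ΣG = 0.2704.)

I ≈ 0.413 mA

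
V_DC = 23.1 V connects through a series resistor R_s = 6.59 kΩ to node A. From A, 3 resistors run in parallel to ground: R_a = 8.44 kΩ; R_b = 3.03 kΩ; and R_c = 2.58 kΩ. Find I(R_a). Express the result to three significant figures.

Parallel bank: R_p = 1/(1/8.44 + 1/3.03 + 1/2.58) = 1.196 kΩ.
V_A by voltage divider: V_A = 23.1 × 1.196/(6.59 + 1.196) = 3.548 V.
Branch current I = V_A/R_a = 3.548/8.44 = 0.4204 mA.

I ≈ 0.420 mA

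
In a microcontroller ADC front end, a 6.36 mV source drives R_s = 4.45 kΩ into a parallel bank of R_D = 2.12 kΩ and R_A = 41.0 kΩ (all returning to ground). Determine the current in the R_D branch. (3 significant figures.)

Parallel bank: R_p = 1/(1/2.12 + 1/41.0) = 2.016 kΩ.
Node voltage V_A = V_supply · R_p/(R_s + R_p) = 6.36 × 0.3118 = 1.983 mV.
Branch current I = V_A/R_D = 1.983/2.12 = 0.9353 µA.

I ≈ 0.935 µA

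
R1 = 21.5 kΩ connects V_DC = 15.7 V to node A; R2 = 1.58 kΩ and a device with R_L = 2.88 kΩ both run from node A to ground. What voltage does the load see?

V_out ≈ 0.711 V

First combine the lower leg with the load: R2 ‖ R_L = 1.020 kΩ.
Now apply the divider: V_out = 15.7 × 0.04530 = 0.7113 V.
(Unloaded it would be 1.07 V; the load pulls it down.)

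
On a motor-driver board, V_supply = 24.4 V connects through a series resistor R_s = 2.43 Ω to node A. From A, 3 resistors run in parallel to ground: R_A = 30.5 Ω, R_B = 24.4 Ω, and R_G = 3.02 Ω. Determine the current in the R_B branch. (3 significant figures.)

I ≈ 0.504 A

Parallel bank: R_p = 1/(1/30.5 + 1/24.4 + 1/3.02) = 2.470 Ω.
V_A = 24.4 × 2.470/4.900 = 12.30 V.
I(R_B) = V_A / R_B = 12.30/24.4 = 0.5041 A.
(Equivalently: I_total = 4.980 A, then current-divider fraction G_k/ΣG = 0.1012.)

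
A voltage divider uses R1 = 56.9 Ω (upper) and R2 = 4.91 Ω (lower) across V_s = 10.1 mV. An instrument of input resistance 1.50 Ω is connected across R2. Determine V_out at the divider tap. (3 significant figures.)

V_out ≈ 0.200 mV

The load sits in parallel with R2, giving an effective lower resistance R2' = R2·R_L/(R2+R_L) = 1.149 Ω.
Voltage divider with the loaded lower leg: V_out = 10.1 × 1.149/(56.9 + 1.149) = 10.1 × 0.01979 = 0.1999 mV.
(Unloaded it would be 0.802 mV; the load pulls it down.)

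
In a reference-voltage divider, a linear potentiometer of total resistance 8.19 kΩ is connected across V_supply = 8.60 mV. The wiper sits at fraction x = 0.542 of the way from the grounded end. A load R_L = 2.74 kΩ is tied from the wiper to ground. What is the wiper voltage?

V_out ≈ 2.68 mV

Lower segment x·R_p = 4.439 kΩ; upper segment (1−x)·R_p = 3.751 kΩ.
R_L loads the lower segment: effective lower R = 1.694 kΩ.
Loaded-divider output: V_out = 8.60 × 0.3111 = 2.676 mV.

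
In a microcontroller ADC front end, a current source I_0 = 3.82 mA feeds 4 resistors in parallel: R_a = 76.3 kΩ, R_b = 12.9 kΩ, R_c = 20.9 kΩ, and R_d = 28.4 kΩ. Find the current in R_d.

I ≈ 0.774 mA

ΣG = 1/76.3 + 1/12.9 + 1/20.9 + 1/28.4 = 0.1737.
Current divider: I(R_d) = I_0 · G_k/ΣG = 3.82 × (0.03521/0.1737) = 3.82 × 0.2027 = 0.7744 mA.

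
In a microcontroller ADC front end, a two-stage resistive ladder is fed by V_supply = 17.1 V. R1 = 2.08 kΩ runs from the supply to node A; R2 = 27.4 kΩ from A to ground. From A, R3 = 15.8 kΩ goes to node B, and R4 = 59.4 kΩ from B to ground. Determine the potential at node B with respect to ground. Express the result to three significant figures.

Looking into the second stage from A: R3 + R4 = 75.20 kΩ appears in parallel with R2.
R2 ‖ (R3+R4) = 20.08 kΩ.
First divider: V_A = V_supply · 20.08/(2.08 + 20.08) = 15.50 V.
V_B = V_A × 0.7899 = 12.24 V.

V_B ≈ 12.2 V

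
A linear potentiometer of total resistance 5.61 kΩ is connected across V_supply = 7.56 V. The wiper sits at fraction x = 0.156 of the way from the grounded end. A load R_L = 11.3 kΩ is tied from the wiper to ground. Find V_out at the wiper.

Lower segment x·R_p = 0.8752 kΩ; upper segment (1−x)·R_p = 4.735 kΩ.
Lower segment in parallel with the load: 0.8752 ‖ 11.3 = 0.8123 kΩ.
V_out = 7.56 × 0.8123/(4.735 + 0.8123) = 1.107 V.

V_out ≈ 1.11 V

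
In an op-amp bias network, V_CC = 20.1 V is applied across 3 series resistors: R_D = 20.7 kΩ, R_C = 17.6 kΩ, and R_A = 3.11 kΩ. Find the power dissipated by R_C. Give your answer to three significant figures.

ΣR = 41.41 kΩ → I = 20.1/41.41 = 0.4854 mA.
P = I²R = 0.2356 × 17.6 = 4.147 mW.

P ≈ 4.15 mW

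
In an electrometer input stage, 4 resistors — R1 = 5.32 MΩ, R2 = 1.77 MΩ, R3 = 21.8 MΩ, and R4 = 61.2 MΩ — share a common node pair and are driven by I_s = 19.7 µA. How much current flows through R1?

ΣG = 1/5.32 + 1/1.77 + 1/21.8 + 1/61.2 = 0.8152.
R1 takes the fraction G_k/ΣG = 0.1880/0.8152 = 0.2306, so I = 19.7 × 0.2306 = 4.543 µA.

I ≈ 4.54 µA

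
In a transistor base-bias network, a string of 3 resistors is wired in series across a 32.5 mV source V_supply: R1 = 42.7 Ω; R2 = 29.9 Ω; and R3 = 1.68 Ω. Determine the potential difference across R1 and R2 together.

Total series resistance ΣR = 42.7 + 29.9 + 1.68 = 74.28 Ω.
R_{R1..R2} = 42.7 + 29.9 = 72.60 Ω.
Voltage divider: V = V_supply · (72.60 / 74.28) = 32.5 × 0.9774 = 31.76 mV.

V ≈ 31.8 mV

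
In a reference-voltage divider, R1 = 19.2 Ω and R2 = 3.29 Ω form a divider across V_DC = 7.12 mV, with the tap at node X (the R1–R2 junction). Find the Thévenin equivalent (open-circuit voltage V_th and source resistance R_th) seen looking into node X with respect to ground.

V_th ≈ 1.04 mV, R_th ≈ 2.81 Ω

Open-circuit (no load on X): V_th = V_DC · R2/(R1 + R2) = 7.12 × 3.29/(19.20 + 3.29) = 1.042 mV.
Looking into X with the source shorted: R_th = R1·R2/(R1+R2) = 19.20 × 3.29/22.49 = 2.809 Ω.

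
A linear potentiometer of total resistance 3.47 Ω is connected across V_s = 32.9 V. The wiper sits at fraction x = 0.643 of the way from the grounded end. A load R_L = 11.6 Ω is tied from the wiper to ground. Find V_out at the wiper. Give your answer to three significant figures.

V_out ≈ 19.8 V

Lower segment x·R_p = 2.231 Ω; upper segment (1−x)·R_p = 1.239 Ω.
Lower segment in parallel with the load: 2.231 ‖ 11.6 = 1.871 Ω.
V_out = 32.9 × 1.871/(1.239 + 1.871) = 19.80 V.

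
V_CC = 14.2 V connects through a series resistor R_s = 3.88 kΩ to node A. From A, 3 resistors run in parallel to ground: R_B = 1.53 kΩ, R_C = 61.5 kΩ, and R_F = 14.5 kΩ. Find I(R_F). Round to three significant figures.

Combine the parallel branches: R_p = (1/1.53 + 1/61.5 + 1/14.5)⁻¹ = 1.354 kΩ.
V_A = 14.2 × 1.354/5.234 = 3.672 V.
Branch current I = V_A/R_F = 3.672/14.5 = 0.2533 mA.

I ≈ 0.253 mA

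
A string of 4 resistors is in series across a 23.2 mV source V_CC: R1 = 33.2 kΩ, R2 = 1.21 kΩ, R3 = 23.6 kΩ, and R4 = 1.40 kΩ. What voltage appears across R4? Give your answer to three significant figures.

ΣR = 33.2 + 1.21 + 23.6 + 1.40 = 59.41 kΩ.
V = V_CC · R/ΣR = 23.2 × 0.02357 = 0.5467 mV.

V ≈ 0.547 mV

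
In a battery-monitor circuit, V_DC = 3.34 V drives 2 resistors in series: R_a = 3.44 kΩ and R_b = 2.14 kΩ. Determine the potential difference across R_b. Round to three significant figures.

V ≈ 1.28 V

Total series resistance ΣR = 3.44 + 2.14 = 5.580 kΩ.
By the voltage-divider rule, V = 3.34 × 2.140/5.580 = 1.281 V.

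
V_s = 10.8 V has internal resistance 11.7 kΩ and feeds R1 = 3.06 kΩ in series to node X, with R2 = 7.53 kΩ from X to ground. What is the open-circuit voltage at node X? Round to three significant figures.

R1' = 11.7 + 3.06 = 14.76 kΩ (source resistance + R1).
V_th is the unloaded tap voltage: V_s · R2/(R1'+R2) = 10.8 × 0.3378 = 3.648 V.

V_th ≈ 3.65 V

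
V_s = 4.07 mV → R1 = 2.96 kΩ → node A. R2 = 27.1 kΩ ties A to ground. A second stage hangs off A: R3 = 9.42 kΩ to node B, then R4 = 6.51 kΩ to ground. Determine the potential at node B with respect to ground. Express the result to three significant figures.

V_B ≈ 1.28 mV

The second stage (R3 + R4 = 15.93 kΩ) loads node A in parallel with R2.
Effective lower resistance at A: R2 ‖ 15.93 = 10.03 kΩ.
First divider: V_A = V_s · 10.03/(2.96 + 10.03) = 3.143 mV.
V_B = V_A × 0.4087 = 1.284 mV.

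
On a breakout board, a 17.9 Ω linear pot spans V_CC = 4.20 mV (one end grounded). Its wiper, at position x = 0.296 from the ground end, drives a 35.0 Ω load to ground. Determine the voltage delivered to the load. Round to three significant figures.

V_out ≈ 1.12 mV

The pot divides into 12.60 Ω above the wiper and 5.298 Ω below.
(x·R_p) ‖ R_L = 4.602 Ω.
V_out = 4.20 × 4.602/(12.60 + 4.602) = 1.123 mV.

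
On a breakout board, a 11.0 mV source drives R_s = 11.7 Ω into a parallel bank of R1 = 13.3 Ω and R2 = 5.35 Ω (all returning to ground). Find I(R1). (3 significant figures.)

Parallel bank: R_p = 1/(1/13.3 + 1/5.35) = 3.815 Ω.
V_A = 11.0 × 3.815/15.52 = 2.705 mV.
Branch current I = V_A/R1 = 2.705/13.3 = 0.2034 mA.

I ≈ 0.203 mA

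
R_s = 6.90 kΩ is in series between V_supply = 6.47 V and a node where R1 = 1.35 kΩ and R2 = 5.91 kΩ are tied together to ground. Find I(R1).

Combine the parallel branches: R_p = (1/1.35 + 1/5.91)⁻¹ = 1.099 kΩ.
Node voltage V_A = V_supply · R_p/(R_s + R_p) = 6.47 × 0.1374 = 0.8889 V.
Branch current I = V_A/R1 = 0.8889/1.35 = 0.6584 mA.

I ≈ 0.658 mA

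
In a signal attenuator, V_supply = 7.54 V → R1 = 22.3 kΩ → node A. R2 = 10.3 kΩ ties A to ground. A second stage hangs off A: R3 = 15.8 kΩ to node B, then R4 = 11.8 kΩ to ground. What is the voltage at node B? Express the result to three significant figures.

V_B ≈ 0.811 V

Node A sees R2 in parallel with the series input of stage 2, R3 + R4 = 27.60 kΩ.
R2 ‖ (R3+R4) = 7.501 kΩ.
First divider: V_A = V_supply · 7.501/(22.3 + 7.501) = 1.898 V.
Then the unloaded second divider: V_B = V_A × R4/(R3+R4) = 1.898 × 0.4275 = 0.8114 V.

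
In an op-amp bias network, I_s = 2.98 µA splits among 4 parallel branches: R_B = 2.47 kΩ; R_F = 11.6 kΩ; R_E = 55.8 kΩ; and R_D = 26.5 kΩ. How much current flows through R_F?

I ≈ 0.470 µA

ΣG = 1/2.47 + 1/11.6 + 1/55.8 + 1/26.5 = 0.5467.
R_F takes the fraction G_k/ΣG = 0.08621/0.5467 = 0.1577, so I = 2.98 × 0.1577 = 0.4699 µA.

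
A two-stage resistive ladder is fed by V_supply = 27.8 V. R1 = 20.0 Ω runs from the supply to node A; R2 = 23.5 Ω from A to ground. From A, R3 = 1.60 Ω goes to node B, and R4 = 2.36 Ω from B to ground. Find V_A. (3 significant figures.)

V_A ≈ 4.03 V

The second stage (R3 + R4 = 3.960 Ω) loads node A in parallel with R2.
R2 ‖ (R3+R4) = 3.389 Ω.
First divider: V_A = V_supply · 3.389/(20.0 + 3.389) = 4.028 V.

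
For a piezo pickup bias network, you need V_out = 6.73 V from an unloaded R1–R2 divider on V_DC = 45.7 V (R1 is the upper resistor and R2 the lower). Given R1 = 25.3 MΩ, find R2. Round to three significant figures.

The divider ratio is R2/(R1+R2) = 6.73/45.7 = 0.1473.
R2 = R1 · 0.1473/(1 − 0.1473) = 4.369 MΩ.

R2 ≈ 4.37 MΩ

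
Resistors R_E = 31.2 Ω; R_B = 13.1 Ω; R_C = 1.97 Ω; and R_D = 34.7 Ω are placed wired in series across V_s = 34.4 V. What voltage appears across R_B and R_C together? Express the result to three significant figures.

Total series resistance ΣR = 31.2 + 13.1 + 1.97 + 34.7 = 80.97 Ω.
R_{R_B..R_C} = 13.1 + 1.97 = 15.07 Ω.
By the voltage-divider rule, V = 34.4 × 15.07/80.97 = 6.402 V.

V ≈ 6.40 V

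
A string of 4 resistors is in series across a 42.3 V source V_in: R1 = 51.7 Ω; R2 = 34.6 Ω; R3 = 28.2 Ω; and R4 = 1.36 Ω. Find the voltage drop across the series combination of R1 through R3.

Series total: ΣR = 51.7 + 34.6 + 28.2 + 1.36 = 115.9 Ω.
R_{R1..R3} = 51.7 + 34.6 + 28.2 = 114.5 Ω.
V = V_in · R/ΣR = 42.3 × 0.9883 = 41.80 V.

V ≈ 41.8 V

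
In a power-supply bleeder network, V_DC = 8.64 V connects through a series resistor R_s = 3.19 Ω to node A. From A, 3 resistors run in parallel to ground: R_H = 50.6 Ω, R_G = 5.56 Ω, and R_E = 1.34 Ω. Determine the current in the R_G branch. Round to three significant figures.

Parallel bank: R_p = 1/(1/50.6 + 1/5.56 + 1/1.34) = 1.057 Ω.
V_A = 8.64 × 1.057/4.247 = 2.151 V.
I(R_G) = V_A / R_G = 2.151/5.56 = 0.3868 A.

I ≈ 0.387 A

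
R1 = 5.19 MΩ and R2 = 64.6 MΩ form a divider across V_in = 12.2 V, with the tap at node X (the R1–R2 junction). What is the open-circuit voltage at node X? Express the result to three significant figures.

V_th is the unloaded tap voltage: V_in · R2/(R1+R2) = 12.2 × 0.9256 = 11.29 V.

V_th ≈ 11.3 V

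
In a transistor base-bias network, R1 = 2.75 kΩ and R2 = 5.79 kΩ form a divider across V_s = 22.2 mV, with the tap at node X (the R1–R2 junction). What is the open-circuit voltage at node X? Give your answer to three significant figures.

Open-circuit (no load on X): V_th = V_s · R2/(R1 + R2) = 22.2 × 5.79/(2.750 + 5.79) = 15.05 mV.

V_th ≈ 15.1 mV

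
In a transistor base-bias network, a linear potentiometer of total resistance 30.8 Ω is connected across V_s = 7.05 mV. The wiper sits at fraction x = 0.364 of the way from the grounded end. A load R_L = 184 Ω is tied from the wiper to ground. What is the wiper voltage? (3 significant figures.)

V_out ≈ 2.47 mV

Lower segment x·R_p = 11.21 Ω; upper segment (1−x)·R_p = 19.59 Ω.
R_L loads the lower segment: effective lower R = 10.57 Ω.
Then V_out = V_s · 10.57/(19.59 + 10.57) = 2.470 mV.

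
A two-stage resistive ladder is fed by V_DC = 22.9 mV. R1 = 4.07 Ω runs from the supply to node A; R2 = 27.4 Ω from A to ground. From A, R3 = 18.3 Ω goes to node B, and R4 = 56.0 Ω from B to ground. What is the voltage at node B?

V_B ≈ 14.3 mV

Node A sees R2 in parallel with the series input of stage 2, R3 + R4 = 74.30 Ω.
Effective lower resistance at A: R2 ‖ 74.30 = 20.02 Ω.
First divider: V_A = V_DC · 20.02/(4.07 + 20.02) = 19.03 mV.
V_B = V_A × 0.7537 = 14.34 mV.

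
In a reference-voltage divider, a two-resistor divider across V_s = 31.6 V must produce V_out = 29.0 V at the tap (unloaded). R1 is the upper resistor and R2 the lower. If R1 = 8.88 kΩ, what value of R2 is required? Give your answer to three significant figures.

R2 ≈ 99.0 kΩ

The divider ratio is R2/(R1+R2) = 29.0/31.6 = 0.9177.
R2 = R1 · 0.9177/(1 − 0.9177) = 99.05 kΩ.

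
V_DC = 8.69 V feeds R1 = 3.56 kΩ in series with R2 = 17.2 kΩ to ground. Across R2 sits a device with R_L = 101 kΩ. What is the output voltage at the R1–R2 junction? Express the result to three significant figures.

R2 ‖ R_L = (17.2 × 101)/(17.2 + 101) = 14.70 kΩ.
Then V_out = V_DC · R2'/(R1 + R2') = 8.69 × 14.70/18.26 = 6.996 V.
(Unloaded it would be 7.20 V; the load pulls it down.)

V_out ≈ 7.00 V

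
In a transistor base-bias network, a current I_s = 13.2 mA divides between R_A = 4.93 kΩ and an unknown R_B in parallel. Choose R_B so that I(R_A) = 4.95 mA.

R_B ≈ 2.96 kΩ

The fraction through R_A equals R_B/(R_A+R_B).
With f = 0.3750, R_B = R_A · f/(1−f) = 4.93 × 0.6000 = 2.958 kΩ.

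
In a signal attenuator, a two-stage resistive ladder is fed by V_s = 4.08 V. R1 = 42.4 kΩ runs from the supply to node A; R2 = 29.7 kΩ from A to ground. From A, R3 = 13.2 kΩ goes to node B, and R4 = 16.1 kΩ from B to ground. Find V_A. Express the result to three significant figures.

The second stage (R3 + R4 = 29.30 kΩ) loads node A in parallel with R2.
R2 ‖ (R3+R4) = 14.75 kΩ.
So V_A = 4.08 × 0.2581 = 1.053 V.

V_A ≈ 1.05 V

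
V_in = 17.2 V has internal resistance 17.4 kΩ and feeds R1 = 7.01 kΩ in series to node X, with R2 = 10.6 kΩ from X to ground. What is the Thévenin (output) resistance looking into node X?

R_th ≈ 7.39 kΩ

R1' = 17.4 + 7.01 = 24.41 kΩ (source resistance + R1).
Zeroing V_in shorts the top of R1' to ground, so R_th = R1' ‖ R2 = 7.391 kΩ.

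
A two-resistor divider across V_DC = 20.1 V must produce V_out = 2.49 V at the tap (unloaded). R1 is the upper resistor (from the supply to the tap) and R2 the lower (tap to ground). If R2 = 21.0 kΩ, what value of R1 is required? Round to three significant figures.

Required fraction k = V_out/V_DC = 0.1239.
Rearranging, R1 = R2·(1−k)/k = 21.0 × 7.072 = 148.5 kΩ.

R1 ≈ 149 kΩ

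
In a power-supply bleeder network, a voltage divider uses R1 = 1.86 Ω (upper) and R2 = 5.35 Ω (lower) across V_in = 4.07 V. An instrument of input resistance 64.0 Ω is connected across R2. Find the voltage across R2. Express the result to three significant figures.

V_out ≈ 2.96 V

The load sits in parallel with R2, giving an effective lower resistance R2' = R2·R_L/(R2+R_L) = 4.937 Ω.
Voltage divider with the loaded lower leg: V_out = 4.07 × 4.937/(1.86 + 4.937) = 4.07 × 0.7264 = 2.956 V.
(Unloaded it would be 3.02 V; the load pulls it down.)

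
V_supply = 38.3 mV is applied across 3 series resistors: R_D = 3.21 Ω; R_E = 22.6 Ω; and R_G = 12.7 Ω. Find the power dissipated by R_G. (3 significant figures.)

Series current I = V_supply/ΣR = 38.3/38.51 = 0.9945 mA.
P = I²R = 0.9891 × 12.7 = 12.56 µW.

P ≈ 12.6 µW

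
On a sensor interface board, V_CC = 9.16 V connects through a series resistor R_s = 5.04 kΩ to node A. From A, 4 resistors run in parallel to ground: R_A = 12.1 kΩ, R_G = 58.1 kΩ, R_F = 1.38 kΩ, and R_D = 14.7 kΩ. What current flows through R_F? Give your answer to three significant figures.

I ≈ 1.21 mA

Equivalent of the parallel group: R_p = 1.120 kΩ.
V_A by voltage divider: V_A = 9.16 × 1.120/(5.04 + 1.120) = 1.666 V.
I(R_F) = V_A / R_F = 1.666/1.38 = 1.207 mA.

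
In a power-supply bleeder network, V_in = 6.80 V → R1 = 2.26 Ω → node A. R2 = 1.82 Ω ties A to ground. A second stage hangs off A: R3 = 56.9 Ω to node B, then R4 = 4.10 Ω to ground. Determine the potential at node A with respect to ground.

The second stage (R3 + R4 = 61.00 Ω) loads node A in parallel with R2.
Effective lower resistance at A: R2 ‖ 61.00 = 1.767 Ω.
First divider: V_A = V_in · 1.767/(2.26 + 1.767) = 2.984 V.

V_A ≈ 2.98 V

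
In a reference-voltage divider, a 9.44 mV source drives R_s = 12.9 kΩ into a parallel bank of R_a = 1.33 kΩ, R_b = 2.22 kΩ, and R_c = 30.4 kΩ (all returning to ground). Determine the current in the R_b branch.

Combine the parallel branches: R_p = (1/1.33 + 1/2.22 + 1/30.4)⁻¹ = 0.8096 kΩ.
V_A by voltage divider: V_A = 9.44 × 0.8096/(12.9 + 0.8096) = 0.5574 mV.
Branch current I = V_A/R_b = 0.5574/2.22 = 0.2511 µA.

I ≈ 0.251 µA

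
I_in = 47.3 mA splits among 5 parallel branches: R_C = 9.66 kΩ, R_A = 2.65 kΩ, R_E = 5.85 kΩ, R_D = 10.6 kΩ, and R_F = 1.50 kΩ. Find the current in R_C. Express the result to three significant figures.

ΣG = 1/9.66 + 1/2.65 + 1/5.85 + 1/10.6 + 1/1.50 = 1.413.
R_C takes the fraction G_k/ΣG = 0.1035/1.413 = 0.07327, so I = 47.3 × 0.07327 = 3.466 mA.

I ≈ 3.47 mA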